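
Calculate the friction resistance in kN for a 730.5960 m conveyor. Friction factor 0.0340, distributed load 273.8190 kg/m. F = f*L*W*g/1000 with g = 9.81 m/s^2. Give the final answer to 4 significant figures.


F = 0.0340 * 730.5960 * 273.8190 * 9.81 / 1000
F = 66.73 kN


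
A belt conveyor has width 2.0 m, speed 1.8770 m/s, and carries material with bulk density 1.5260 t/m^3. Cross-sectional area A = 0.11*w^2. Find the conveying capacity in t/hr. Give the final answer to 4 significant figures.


A = 0.11 * 2.0^2 = 0.44 m^2
C = 0.44 * 1.8770 * 1.5260 * 3600
C = 4537 t/hr


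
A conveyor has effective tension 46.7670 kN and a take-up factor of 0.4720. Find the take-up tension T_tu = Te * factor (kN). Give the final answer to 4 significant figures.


T_tu = 46.7670 * 0.4720
T_tu = 22.07 kN


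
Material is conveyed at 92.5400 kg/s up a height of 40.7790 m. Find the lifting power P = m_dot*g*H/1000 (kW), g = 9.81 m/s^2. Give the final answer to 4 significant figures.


P = 92.5400 * 9.81 * 40.7790 / 1000
P = 37.02 kW


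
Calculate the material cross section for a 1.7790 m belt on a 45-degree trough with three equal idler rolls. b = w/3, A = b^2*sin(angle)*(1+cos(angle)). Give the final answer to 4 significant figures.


b = 1.7790/3 = 0.593 m
A = 0.593^2 * sin(45 deg) * (1 + cos(45 deg))
A = 0.4245 m^2


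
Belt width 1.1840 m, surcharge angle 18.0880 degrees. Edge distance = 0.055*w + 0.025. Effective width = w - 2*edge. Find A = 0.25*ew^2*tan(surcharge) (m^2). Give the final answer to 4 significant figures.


edge = 0.055*1.1840 + 0.025 = 0.09012 m
ew = 1.1840 - 2*0.09012 = 1.00376 m
A = 0.25 * 1.00376^2 * tan(18.0880 deg)
A = 0.08227 m^2


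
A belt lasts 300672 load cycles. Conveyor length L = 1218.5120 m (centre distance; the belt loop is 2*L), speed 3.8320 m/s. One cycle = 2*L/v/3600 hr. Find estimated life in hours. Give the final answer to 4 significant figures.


cycle_time = 2 * 1218.5120 / 3.8320 / 3600 = 0.176657 hr
life = 300672 * 0.176657 = 53120 hours


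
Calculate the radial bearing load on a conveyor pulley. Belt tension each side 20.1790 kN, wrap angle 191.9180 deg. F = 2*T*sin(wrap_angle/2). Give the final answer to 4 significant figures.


F = 2 * 20.1790 * sin(191.9180/2 deg)
F = 40.14 kN


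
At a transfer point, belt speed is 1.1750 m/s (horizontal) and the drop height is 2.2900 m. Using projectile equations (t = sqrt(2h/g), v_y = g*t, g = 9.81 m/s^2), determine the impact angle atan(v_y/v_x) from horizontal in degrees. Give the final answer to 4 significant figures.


t = sqrt(2*2.2900/9.81) = 0.683279 s
v_y = 9.81 * 0.683279 = 6.70297 m/s
angle = atan(6.70297 / 1.1750) = 80.06 deg


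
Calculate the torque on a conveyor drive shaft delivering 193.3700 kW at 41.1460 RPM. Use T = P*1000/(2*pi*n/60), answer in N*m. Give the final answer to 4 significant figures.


omega = 2*pi*41.1460/60 = 4.3088 rad/s
T = 193.3700*1000 / 4.3088
T = 44880 N*m


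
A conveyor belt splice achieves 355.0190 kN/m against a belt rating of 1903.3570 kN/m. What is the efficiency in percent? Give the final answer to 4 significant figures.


Eff = 355.0190 / 1903.3570 * 100
Eff = 18.65 %


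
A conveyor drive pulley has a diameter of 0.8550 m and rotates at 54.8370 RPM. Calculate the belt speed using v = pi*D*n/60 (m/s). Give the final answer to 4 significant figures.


v = pi * 0.8550 * 54.8370 / 60
v = 2.455 m/s


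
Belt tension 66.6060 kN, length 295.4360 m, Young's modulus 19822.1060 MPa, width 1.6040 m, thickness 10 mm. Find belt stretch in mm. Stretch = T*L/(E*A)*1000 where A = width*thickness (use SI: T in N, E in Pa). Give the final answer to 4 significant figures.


A = 1.6040 * 0.01 = 0.01604 m^2
Stretch = 66.6060*1000 * 295.4360 / (19822.1060e6 * 0.01604) * 1000
Stretch = 61.89 mm


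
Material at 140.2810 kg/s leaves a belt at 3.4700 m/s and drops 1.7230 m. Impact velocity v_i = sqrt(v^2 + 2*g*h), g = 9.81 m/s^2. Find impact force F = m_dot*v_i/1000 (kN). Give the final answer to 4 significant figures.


v_i = sqrt(3.4700^2 + 2*9.81*1.7230) = 6.77098 m/s
F = 140.2810 * 6.77098 / 1000
F = 0.9498 kN


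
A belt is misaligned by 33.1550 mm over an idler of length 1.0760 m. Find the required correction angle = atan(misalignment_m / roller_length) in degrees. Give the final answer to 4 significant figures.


misalign_m = 33.1550 / 1000 = 0.033155 m
angle = atan(0.033155 / 1.0760)
angle = 1.765 deg


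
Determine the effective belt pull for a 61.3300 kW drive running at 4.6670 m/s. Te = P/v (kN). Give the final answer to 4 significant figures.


Te = P / v = 61.3300 / 4.6670
Te = 13.14 kN


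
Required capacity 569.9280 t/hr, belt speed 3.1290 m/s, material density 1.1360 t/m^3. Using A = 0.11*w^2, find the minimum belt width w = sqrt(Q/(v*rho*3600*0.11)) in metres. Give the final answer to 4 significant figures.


A_req = 569.9280 / (3.1290 * 1.1360 * 3600) = 0.0445383 m^2
w = sqrt(0.0445383 / 0.11)
w = 0.6363 m


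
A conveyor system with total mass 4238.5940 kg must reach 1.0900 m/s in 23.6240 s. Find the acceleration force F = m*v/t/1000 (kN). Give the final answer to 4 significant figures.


F = 4238.5940 * 1.0900 / 23.6240 / 1000
F = 0.1956 kN


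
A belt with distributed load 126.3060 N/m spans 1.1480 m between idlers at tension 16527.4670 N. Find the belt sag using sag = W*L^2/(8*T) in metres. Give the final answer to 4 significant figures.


sag = 126.3060 * 1.1480^2 / (8 * 16527.4670)
sag = 0.001259 m


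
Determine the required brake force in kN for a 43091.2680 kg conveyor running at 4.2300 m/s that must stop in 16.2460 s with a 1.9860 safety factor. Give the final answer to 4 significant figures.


F = 43091.2680 * 4.2300 / 16.2460 * 1.9860 / 1000
F = 22.28 kN


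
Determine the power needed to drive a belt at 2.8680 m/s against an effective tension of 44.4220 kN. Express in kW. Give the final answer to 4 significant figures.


P = Te * v = 44.4220 * 2.8680
P = 127.4 kW


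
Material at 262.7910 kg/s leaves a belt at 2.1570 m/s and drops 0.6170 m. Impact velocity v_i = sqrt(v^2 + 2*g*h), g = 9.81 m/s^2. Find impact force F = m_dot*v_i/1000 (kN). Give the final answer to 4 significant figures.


v_i = sqrt(2.1570^2 + 2*9.81*0.6170) = 4.09368 m/s
F = 262.7910 * 4.09368 / 1000
F = 1.076 kN


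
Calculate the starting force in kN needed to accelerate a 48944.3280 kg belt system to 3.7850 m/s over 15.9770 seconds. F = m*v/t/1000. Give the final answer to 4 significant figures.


F = 48944.3280 * 3.7850 / 15.9770 / 1000
F = 11.60 kN


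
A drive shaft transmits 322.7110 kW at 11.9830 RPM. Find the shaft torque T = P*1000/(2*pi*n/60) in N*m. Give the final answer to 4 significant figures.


omega = 2*pi*11.9830/60 = 1.25486 rad/s
T = 322.7110*1000 / 1.25486
T = 257200 N*m


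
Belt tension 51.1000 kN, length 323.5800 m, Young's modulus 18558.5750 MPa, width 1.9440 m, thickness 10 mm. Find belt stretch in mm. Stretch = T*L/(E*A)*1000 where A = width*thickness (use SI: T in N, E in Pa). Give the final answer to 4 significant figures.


A = 1.9440 * 0.01 = 0.01944 m^2
Stretch = 51.1000*1000 * 323.5800 / (18558.5750e6 * 0.01944) * 1000
Stretch = 45.83 mm


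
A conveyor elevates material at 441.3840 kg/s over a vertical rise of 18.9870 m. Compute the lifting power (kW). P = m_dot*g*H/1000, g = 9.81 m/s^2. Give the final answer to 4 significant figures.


P = 441.3840 * 9.81 * 18.9870 / 1000
P = 82.21 kW


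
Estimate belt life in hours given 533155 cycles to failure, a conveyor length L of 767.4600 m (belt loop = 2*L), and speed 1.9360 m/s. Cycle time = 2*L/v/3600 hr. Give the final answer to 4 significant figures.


cycle_time = 2 * 767.4600 / 1.9360 / 3600 = 0.220231 hr
life = 533155 * 0.220231 = 117400 hours


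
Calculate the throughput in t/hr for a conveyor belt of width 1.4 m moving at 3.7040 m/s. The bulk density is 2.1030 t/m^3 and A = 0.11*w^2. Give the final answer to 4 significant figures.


A = 0.11 * 1.4^2 = 0.2156 m^2
C = 0.2156 * 3.7040 * 2.1030 * 3600
C = 6046 t/hr


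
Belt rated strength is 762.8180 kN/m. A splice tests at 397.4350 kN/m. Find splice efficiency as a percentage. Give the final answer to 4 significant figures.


Eff = 397.4350 / 762.8180 * 100
Eff = 52.10 %


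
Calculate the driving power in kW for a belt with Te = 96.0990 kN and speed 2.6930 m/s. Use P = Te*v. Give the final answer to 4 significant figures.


P = Te * v = 96.0990 * 2.6930
P = 258.8 kW


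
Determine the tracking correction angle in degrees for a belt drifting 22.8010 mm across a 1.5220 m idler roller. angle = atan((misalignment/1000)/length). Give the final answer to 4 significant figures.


misalign_m = 22.8010 / 1000 = 0.022801 m
angle = atan(0.022801 / 1.5220)
angle = 0.8583 deg


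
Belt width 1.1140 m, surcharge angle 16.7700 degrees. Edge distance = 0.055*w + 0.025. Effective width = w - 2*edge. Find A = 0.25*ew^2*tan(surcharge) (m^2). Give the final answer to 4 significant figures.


edge = 0.055*1.1140 + 0.025 = 0.08627 m
ew = 1.1140 - 2*0.08627 = 0.94146 m
A = 0.25 * 0.94146^2 * tan(16.7700 deg)
A = 0.06677 m^2


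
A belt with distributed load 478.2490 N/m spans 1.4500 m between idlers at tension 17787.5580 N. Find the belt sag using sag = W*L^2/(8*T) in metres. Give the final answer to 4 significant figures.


sag = 478.2490 * 1.4500^2 / (8 * 17787.5580)
sag = 0.007066 m


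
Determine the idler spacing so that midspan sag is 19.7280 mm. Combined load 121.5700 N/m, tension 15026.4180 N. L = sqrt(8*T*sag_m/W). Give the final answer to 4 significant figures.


sag = 19.7280/1000 = 0.019728 m
L = sqrt(8 * 15026.4180 * 0.019728 / 121.5700)
L = 4.417 m


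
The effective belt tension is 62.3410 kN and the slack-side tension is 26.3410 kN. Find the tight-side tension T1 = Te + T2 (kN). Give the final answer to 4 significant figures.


T1 = Te + T2 = 62.3410 + 26.3410
T1 = 88.68 kN


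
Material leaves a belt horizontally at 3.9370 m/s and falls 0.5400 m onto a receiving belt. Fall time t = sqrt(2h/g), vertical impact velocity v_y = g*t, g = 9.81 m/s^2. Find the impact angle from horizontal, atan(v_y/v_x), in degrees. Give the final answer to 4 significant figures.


t = sqrt(2*0.5400/9.81) = 0.331801 s
v_y = 9.81 * 0.331801 = 3.25497 m/s
angle = atan(3.25497 / 3.9370) = 39.58 deg


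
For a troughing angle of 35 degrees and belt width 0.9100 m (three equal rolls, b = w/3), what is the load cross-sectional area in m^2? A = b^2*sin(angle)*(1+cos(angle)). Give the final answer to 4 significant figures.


b = 0.9100/3 = 0.303333 m
A = 0.303333^2 * sin(35 deg) * (1 + cos(35 deg))
A = 0.09601 m^2


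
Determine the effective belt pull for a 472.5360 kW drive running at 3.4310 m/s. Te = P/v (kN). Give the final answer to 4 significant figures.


Te = P / v = 472.5360 / 3.4310
Te = 137.7 kN


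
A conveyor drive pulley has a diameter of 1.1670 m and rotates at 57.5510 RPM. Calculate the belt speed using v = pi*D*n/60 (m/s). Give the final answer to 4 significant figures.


v = pi * 1.1670 * 57.5510 / 60
v = 3.517 m/s


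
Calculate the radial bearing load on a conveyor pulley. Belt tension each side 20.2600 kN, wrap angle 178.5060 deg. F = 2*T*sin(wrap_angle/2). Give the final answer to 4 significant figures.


F = 2 * 20.2600 * sin(178.5060/2 deg)
F = 40.52 kN


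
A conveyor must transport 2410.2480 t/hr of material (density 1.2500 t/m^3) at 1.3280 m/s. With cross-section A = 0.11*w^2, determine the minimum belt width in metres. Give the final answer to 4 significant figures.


A_req = 2410.2480 / (1.3280 * 1.2500 * 3600) = 0.403321 m^2
w = sqrt(0.403321 / 0.11)
w = 1.915 m


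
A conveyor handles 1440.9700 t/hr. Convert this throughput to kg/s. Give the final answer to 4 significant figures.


m_dot = 1440.9700 * 1000 / 3600
m_dot = 400.3 kg/s


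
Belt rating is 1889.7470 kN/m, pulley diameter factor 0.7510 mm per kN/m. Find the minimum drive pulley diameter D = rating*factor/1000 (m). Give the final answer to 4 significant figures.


D = 1889.7470 * 0.7510 / 1000
D = 1.419 m


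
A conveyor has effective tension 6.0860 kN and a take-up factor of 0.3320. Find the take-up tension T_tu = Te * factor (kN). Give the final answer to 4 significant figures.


T_tu = 6.0860 * 0.3320
T_tu = 2.021 kN


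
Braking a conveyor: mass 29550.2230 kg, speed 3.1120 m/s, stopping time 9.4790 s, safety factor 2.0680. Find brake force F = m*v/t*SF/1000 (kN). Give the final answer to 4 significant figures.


F = 29550.2230 * 3.1120 / 9.4790 * 2.0680 / 1000
F = 20.06 kN


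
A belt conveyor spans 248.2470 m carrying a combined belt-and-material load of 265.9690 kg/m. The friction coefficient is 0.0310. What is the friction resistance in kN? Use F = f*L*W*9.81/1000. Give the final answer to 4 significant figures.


F = 0.0310 * 248.2470 * 265.9690 * 9.81 / 1000
F = 20.08 kN


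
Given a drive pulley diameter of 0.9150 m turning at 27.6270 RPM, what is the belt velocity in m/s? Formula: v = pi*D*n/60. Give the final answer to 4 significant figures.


v = pi * 0.9150 * 27.6270 / 60
v = 1.324 m/s


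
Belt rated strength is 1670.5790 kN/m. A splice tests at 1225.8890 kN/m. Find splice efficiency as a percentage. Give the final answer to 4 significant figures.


Eff = 1225.8890 / 1670.5790 * 100
Eff = 73.38 %


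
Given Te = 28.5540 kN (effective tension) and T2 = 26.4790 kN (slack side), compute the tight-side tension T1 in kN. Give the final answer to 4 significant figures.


T1 = Te + T2 = 28.5540 + 26.4790
T1 = 55.03 kN


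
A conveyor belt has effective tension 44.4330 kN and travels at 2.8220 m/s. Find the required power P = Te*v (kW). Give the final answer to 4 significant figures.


P = Te * v = 44.4330 * 2.8220
P = 125.4 kW


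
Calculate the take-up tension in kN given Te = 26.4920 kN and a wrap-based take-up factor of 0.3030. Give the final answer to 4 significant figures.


T_tu = 26.4920 * 0.3030
T_tu = 8.027 kN


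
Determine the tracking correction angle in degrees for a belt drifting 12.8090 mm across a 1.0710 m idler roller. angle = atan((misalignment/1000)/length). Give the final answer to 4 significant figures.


misalign_m = 12.8090 / 1000 = 0.012809 m
angle = atan(0.012809 / 1.0710)
angle = 0.6852 deg


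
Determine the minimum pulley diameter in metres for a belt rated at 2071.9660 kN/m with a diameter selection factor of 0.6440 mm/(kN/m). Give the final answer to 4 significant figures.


D = 2071.9660 * 0.6440 / 1000
D = 1.334 m


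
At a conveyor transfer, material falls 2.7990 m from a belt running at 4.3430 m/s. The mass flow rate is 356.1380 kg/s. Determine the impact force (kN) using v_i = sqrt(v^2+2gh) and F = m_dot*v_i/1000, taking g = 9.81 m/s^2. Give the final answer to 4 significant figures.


v_i = sqrt(4.3430^2 + 2*9.81*2.7990) = 8.58941 m/s
F = 356.1380 * 8.58941 / 1000
F = 3.059 kN


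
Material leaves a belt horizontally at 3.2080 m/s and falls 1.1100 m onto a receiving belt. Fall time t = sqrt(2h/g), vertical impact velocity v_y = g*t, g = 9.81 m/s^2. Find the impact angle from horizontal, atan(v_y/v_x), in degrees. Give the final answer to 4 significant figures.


t = sqrt(2*1.1100/9.81) = 0.47571 s
v_y = 9.81 * 0.47571 = 4.66672 m/s
angle = atan(4.66672 / 3.2080) = 55.49 deg


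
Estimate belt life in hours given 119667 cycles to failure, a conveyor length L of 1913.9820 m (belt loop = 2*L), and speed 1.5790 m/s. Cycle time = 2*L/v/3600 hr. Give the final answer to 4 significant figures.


cycle_time = 2 * 1913.9820 / 1.5790 / 3600 = 0.673416 hr
life = 119667 * 0.673416 = 80590 hours


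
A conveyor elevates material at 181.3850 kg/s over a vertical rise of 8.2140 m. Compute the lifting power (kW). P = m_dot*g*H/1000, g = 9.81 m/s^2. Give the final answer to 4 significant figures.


P = 181.3850 * 9.81 * 8.2140 / 1000
P = 14.62 kW


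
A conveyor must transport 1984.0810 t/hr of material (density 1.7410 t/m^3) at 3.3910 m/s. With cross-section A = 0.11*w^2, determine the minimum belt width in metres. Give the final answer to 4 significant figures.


A_req = 1984.0810 / (3.3910 * 1.7410 * 3600) = 0.0933534 m^2
w = sqrt(0.0933534 / 0.11)
w = 0.9212 m


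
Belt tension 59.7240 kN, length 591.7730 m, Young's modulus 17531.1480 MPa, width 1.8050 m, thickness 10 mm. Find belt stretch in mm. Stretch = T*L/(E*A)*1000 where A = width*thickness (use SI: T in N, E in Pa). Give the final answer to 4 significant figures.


A = 1.8050 * 0.01 = 0.01805 m^2
Stretch = 59.7240*1000 * 591.7730 / (17531.1480e6 * 0.01805) * 1000
Stretch = 111.7 mm


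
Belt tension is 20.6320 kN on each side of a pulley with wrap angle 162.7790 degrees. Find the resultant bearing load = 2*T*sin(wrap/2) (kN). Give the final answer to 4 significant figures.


F = 2 * 20.6320 * sin(162.7790/2 deg)
F = 40.80 kN


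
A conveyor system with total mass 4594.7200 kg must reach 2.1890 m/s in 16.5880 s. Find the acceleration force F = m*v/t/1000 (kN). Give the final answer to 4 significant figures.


F = 4594.7200 * 2.1890 / 16.5880 / 1000
F = 0.6063 kN


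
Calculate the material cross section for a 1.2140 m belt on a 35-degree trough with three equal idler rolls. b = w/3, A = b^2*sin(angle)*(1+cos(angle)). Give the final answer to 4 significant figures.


b = 1.2140/3 = 0.404667 m
A = 0.404667^2 * sin(35 deg) * (1 + cos(35 deg))
A = 0.1709 m^2


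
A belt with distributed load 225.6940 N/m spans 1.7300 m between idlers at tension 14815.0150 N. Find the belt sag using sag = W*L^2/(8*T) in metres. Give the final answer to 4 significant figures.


sag = 225.6940 * 1.7300^2 / (8 * 14815.0150)
sag = 0.005699 m


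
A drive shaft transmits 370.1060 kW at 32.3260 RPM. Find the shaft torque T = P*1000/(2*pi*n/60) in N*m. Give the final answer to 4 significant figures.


omega = 2*pi*32.3260/60 = 3.38517 rad/s
T = 370.1060*1000 / 3.38517
T = 109300 N*m


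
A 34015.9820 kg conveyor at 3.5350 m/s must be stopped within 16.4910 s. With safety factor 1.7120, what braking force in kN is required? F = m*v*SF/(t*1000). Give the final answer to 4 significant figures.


F = 34015.9820 * 3.5350 / 16.4910 * 1.7120 / 1000
F = 12.48 kN


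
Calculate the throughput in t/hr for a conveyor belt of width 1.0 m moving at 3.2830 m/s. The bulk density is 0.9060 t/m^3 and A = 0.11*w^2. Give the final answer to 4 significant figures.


A = 0.11 * 1.0^2 = 0.11 m^2
C = 0.11 * 3.2830 * 0.9060 * 3600
C = 1178 t/hr


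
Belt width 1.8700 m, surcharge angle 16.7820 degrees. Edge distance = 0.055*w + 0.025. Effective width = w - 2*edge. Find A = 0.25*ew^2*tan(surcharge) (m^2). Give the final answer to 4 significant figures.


edge = 0.055*1.8700 + 0.025 = 0.12785 m
ew = 1.8700 - 2*0.12785 = 1.6143 m
A = 0.25 * 1.6143^2 * tan(16.7820 deg)
A = 0.1965 m^2


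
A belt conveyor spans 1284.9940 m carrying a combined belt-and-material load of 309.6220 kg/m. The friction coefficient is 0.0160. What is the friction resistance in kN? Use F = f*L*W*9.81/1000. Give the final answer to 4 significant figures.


F = 0.0160 * 1284.9940 * 309.6220 * 9.81 / 1000
F = 62.45 kN


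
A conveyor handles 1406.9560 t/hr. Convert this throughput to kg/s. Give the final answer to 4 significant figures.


m_dot = 1406.9560 * 1000 / 3600
m_dot = 390.8 kg/s


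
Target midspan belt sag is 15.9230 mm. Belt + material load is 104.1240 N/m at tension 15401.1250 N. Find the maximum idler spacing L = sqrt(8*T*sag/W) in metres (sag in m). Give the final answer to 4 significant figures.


sag = 15.9230/1000 = 0.015923 m
L = sqrt(8 * 15401.1250 * 0.015923 / 104.1240)
L = 4.341 m


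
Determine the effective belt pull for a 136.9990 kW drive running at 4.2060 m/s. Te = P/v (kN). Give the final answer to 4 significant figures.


Te = P / v = 136.9990 / 4.2060
Te = 32.57 kN


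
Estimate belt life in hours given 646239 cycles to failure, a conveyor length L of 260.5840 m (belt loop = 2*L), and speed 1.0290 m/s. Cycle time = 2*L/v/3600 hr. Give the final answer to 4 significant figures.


cycle_time = 2 * 260.5840 / 1.0290 / 3600 = 0.140689 hr
life = 646239 * 0.140689 = 90920 hours


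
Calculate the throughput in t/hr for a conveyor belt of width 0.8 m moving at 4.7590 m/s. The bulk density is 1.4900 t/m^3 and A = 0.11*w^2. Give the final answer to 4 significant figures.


A = 0.11 * 0.8^2 = 0.0704 m^2
C = 0.0704 * 4.7590 * 1.4900 * 3600
C = 1797 t/hr


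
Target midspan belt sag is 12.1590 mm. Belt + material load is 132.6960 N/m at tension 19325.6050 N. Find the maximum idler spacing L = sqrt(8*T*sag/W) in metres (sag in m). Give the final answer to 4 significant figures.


sag = 12.1590/1000 = 0.012159 m
L = sqrt(8 * 19325.6050 * 0.012159 / 132.6960)
L = 3.764 m


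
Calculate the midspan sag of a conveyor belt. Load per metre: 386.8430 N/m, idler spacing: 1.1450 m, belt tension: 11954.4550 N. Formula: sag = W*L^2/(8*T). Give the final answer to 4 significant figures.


sag = 386.8430 * 1.1450^2 / (8 * 11954.4550)
sag = 0.005303 m


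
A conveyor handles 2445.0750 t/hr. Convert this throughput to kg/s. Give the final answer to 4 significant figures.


m_dot = 2445.0750 * 1000 / 3600
m_dot = 679.2 kg/s


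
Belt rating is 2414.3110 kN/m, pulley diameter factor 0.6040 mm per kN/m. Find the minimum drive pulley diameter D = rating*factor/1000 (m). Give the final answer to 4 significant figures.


D = 2414.3110 * 0.6040 / 1000
D = 1.458 m


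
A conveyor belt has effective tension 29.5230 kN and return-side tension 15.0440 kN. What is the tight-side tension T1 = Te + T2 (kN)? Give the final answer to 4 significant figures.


T1 = Te + T2 = 29.5230 + 15.0440
T1 = 44.57 kN


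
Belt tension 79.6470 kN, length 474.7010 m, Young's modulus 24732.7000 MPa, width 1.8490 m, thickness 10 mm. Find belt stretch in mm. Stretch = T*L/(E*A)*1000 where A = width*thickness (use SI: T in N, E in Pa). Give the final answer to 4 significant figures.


A = 1.8490 * 0.01 = 0.01849 m^2
Stretch = 79.6470*1000 * 474.7010 / (24732.7000e6 * 0.01849) * 1000
Stretch = 82.68 mm


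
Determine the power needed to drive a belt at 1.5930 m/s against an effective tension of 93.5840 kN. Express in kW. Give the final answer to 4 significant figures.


P = Te * v = 93.5840 * 1.5930
P = 149.1 kW


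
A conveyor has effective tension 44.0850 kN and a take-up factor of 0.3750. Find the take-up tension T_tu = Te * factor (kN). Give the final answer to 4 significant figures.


T_tu = 44.0850 * 0.3750
T_tu = 16.53 kN


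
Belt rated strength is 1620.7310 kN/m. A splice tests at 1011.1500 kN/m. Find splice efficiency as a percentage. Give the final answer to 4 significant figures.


Eff = 1011.1500 / 1620.7310 * 100
Eff = 62.39 %


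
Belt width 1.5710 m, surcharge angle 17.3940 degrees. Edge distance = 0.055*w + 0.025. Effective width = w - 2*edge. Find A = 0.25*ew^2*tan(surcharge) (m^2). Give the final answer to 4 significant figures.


edge = 0.055*1.5710 + 0.025 = 0.111405 m
ew = 1.5710 - 2*0.111405 = 1.34819 m
A = 0.25 * 1.34819^2 * tan(17.3940 deg)
A = 0.1423 m^2


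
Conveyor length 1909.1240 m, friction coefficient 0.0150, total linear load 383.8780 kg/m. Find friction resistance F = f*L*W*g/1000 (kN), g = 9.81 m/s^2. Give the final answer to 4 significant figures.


F = 0.0150 * 1909.1240 * 383.8780 * 9.81 / 1000
F = 107.8 kN


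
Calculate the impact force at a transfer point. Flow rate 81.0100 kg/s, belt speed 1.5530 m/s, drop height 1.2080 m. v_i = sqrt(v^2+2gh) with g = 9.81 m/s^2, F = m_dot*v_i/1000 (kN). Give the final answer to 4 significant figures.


v_i = sqrt(1.5530^2 + 2*9.81*1.2080) = 5.11007 m/s
F = 81.0100 * 5.11007 / 1000
F = 0.4140 kN


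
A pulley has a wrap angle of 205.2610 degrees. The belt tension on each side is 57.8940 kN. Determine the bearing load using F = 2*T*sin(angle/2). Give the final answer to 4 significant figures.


F = 2 * 57.8940 * sin(205.2610/2 deg)
F = 113.0 kN


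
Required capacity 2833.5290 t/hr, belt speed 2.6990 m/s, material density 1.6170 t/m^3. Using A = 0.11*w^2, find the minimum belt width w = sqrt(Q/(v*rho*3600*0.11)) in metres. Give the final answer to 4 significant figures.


A_req = 2833.5290 / (2.6990 * 1.6170 * 3600) = 0.180348 m^2
w = sqrt(0.180348 / 0.11)
w = 1.280 m


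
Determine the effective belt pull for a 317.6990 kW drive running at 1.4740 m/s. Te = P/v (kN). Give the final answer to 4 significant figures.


Te = P / v = 317.6990 / 1.4740
Te = 215.5 kN


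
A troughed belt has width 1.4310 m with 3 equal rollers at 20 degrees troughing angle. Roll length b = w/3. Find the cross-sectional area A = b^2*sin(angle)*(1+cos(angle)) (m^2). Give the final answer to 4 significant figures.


b = 1.4310/3 = 0.477 m
A = 0.477^2 * sin(20 deg) * (1 + cos(20 deg))
A = 0.1509 m^2


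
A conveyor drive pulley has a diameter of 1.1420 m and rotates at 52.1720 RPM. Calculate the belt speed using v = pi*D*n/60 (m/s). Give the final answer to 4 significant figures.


v = pi * 1.1420 * 52.1720 / 60
v = 3.120 m/s


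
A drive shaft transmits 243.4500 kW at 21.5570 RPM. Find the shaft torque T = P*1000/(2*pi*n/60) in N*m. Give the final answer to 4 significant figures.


omega = 2*pi*21.5570/60 = 2.25744 rad/s
T = 243.4500*1000 / 2.25744
T = 107800 N*m


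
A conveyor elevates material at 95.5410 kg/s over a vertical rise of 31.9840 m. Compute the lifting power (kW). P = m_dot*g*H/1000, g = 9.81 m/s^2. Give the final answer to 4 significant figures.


P = 95.5410 * 9.81 * 31.9840 / 1000
P = 29.98 kW


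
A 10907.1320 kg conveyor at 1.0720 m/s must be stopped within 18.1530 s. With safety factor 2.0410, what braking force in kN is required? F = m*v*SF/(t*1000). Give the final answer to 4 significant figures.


F = 10907.1320 * 1.0720 / 18.1530 * 2.0410 / 1000
F = 1.315 kN


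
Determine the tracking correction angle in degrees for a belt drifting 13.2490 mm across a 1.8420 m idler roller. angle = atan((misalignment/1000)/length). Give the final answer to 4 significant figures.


misalign_m = 13.2490 / 1000 = 0.013249 m
angle = atan(0.013249 / 1.8420)
angle = 0.4121 deg


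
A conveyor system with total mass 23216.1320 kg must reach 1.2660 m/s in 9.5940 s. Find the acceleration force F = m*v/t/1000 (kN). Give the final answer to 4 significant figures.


F = 23216.1320 * 1.2660 / 9.5940 / 1000
F = 3.064 kN


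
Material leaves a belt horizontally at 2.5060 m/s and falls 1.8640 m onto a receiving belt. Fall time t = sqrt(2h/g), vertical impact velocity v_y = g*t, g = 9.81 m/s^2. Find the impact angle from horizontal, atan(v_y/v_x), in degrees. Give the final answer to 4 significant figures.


t = sqrt(2*1.8640/9.81) = 0.616458 s
v_y = 9.81 * 0.616458 = 6.04745 m/s
angle = atan(6.04745 / 2.5060) = 67.49 deg


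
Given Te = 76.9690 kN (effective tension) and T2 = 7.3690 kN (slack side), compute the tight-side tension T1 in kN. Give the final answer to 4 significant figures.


T1 = Te + T2 = 76.9690 + 7.3690
T1 = 84.34 kN


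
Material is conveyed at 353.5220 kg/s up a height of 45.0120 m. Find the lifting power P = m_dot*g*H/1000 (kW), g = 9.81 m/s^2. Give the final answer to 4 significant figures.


P = 353.5220 * 9.81 * 45.0120 / 1000
P = 156.1 kW


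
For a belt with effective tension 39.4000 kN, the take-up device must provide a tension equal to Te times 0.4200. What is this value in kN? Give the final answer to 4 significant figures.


T_tu = 39.4000 * 0.4200
T_tu = 16.55 kN


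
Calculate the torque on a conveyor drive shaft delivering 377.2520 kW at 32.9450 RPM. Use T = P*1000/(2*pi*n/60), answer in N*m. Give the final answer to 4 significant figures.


omega = 2*pi*32.9450/60 = 3.44999 rad/s
T = 377.2520*1000 / 3.44999
T = 109300 N*m


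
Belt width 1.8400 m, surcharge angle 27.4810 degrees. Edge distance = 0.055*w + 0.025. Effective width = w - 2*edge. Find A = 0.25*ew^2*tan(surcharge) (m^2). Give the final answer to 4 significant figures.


edge = 0.055*1.8400 + 0.025 = 0.1262 m
ew = 1.8400 - 2*0.1262 = 1.5876 m
A = 0.25 * 1.5876^2 * tan(27.4810 deg)
A = 0.3278 m^2


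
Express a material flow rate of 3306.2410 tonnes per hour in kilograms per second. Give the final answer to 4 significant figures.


m_dot = 3306.2410 * 1000 / 3600
m_dot = 918.4 kg/s


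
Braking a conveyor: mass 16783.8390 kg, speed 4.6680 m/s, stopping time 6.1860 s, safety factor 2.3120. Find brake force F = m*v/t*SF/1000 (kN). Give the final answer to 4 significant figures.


F = 16783.8390 * 4.6680 / 6.1860 * 2.3120 / 1000
F = 29.28 kN


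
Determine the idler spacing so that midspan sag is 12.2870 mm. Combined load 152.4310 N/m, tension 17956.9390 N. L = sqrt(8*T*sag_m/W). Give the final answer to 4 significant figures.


sag = 12.2870/1000 = 0.012287 m
L = sqrt(8 * 17956.9390 * 0.012287 / 152.4310)
L = 3.403 m


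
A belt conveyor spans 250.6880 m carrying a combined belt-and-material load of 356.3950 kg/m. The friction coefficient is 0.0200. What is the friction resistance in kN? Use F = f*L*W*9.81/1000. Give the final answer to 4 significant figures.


F = 0.0200 * 250.6880 * 356.3950 * 9.81 / 1000
F = 17.53 kN


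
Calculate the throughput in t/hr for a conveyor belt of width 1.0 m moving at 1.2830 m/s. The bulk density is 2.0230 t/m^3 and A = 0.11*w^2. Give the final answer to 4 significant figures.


A = 0.11 * 1.0^2 = 0.11 m^2
C = 0.11 * 1.2830 * 2.0230 * 3600
C = 1028 t/hr


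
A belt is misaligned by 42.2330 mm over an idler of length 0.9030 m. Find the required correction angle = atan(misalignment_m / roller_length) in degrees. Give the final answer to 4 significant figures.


misalign_m = 42.2330 / 1000 = 0.042233 m
angle = atan(0.042233 / 0.9030)
angle = 2.678 deg


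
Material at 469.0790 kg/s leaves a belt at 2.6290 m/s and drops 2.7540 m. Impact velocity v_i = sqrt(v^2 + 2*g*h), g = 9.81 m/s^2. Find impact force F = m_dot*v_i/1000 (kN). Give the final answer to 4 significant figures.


v_i = sqrt(2.6290^2 + 2*9.81*2.7540) = 7.80674 m/s
F = 469.0790 * 7.80674 / 1000
F = 3.662 kN


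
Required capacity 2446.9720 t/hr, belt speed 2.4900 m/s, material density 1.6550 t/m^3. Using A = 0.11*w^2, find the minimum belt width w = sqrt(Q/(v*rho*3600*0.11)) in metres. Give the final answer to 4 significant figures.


A_req = 2446.9720 / (2.4900 * 1.6550 * 3600) = 0.164941 m^2
w = sqrt(0.164941 / 0.11)
w = 1.225 m


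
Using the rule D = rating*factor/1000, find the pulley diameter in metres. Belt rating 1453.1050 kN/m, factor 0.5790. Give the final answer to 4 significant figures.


D = 1453.1050 * 0.5790 / 1000
D = 0.8413 m


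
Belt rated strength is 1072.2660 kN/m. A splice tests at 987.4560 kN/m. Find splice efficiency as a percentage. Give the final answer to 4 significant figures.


Eff = 987.4560 / 1072.2660 * 100
Eff = 92.09 %


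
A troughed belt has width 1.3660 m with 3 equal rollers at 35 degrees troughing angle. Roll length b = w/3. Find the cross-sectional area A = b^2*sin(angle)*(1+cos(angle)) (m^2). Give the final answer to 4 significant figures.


b = 1.3660/3 = 0.455333 m
A = 0.455333^2 * sin(35 deg) * (1 + cos(35 deg))
A = 0.2163 m^2


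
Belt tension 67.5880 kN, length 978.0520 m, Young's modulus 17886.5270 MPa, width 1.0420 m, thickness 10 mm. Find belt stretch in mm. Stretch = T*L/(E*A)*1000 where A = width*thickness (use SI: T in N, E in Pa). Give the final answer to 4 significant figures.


A = 1.0420 * 0.01 = 0.01042 m^2
Stretch = 67.5880*1000 * 978.0520 / (17886.5270e6 * 0.01042) * 1000
Stretch = 354.7 mm


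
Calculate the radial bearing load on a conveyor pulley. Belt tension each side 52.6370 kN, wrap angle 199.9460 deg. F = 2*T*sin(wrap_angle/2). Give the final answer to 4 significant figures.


F = 2 * 52.6370 * sin(199.9460/2 deg)
F = 103.7 kN


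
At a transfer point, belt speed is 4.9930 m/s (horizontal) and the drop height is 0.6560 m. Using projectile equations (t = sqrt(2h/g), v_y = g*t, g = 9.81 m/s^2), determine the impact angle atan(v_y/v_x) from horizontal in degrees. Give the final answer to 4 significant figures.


t = sqrt(2*0.6560/9.81) = 0.365706 s
v_y = 9.81 * 0.365706 = 3.58758 m/s
angle = atan(3.58758 / 4.9930) = 35.70 deg


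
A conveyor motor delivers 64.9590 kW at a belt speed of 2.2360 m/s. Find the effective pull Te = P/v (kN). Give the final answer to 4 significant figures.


Te = P / v = 64.9590 / 2.2360
Te = 29.05 kN


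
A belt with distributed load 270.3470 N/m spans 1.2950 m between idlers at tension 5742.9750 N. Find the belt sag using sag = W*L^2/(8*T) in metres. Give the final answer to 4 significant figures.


sag = 270.3470 * 1.2950^2 / (8 * 5742.9750)
sag = 0.009868 m


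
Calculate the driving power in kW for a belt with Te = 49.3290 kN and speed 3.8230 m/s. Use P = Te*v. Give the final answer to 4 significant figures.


P = Te * v = 49.3290 * 3.8230
P = 188.6 kW


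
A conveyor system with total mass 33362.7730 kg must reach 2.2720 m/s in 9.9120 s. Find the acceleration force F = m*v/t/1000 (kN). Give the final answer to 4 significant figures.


F = 33362.7730 * 2.2720 / 9.9120 / 1000
F = 7.647 kN


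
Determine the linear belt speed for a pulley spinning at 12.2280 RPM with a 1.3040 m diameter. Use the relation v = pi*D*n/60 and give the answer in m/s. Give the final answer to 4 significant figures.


v = pi * 1.3040 * 12.2280 / 60
v = 0.8349 m/s


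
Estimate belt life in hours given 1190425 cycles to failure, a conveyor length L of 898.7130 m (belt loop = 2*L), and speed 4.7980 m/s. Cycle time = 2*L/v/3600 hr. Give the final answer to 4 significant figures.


cycle_time = 2 * 898.7130 / 4.7980 / 3600 = 0.104061 hr
life = 1190425 * 0.104061 = 123900 hours


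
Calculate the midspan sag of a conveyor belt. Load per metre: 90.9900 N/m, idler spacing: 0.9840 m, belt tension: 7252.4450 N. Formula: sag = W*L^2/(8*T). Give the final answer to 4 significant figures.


sag = 90.9900 * 0.9840^2 / (8 * 7252.4450)
sag = 0.001518 m


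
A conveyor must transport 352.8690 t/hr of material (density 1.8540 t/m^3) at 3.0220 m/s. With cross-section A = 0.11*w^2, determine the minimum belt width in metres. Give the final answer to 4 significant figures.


A_req = 352.8690 / (3.0220 * 1.8540 * 3600) = 0.0174947 m^2
w = sqrt(0.0174947 / 0.11)
w = 0.3988 m


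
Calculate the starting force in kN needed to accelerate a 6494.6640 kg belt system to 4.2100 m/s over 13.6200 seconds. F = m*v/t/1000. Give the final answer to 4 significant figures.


F = 6494.6640 * 4.2100 / 13.6200 / 1000
F = 2.008 kN


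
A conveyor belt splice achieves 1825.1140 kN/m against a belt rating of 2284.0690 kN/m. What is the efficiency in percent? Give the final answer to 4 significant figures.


Eff = 1825.1140 / 2284.0690 * 100
Eff = 79.91 %


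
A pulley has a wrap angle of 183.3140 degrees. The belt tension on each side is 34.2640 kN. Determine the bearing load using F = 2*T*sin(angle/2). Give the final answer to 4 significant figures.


F = 2 * 34.2640 * sin(183.3140/2 deg)
F = 68.50 kN


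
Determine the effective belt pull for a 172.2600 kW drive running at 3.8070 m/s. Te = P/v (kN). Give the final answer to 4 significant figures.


Te = P / v = 172.2600 / 3.8070
Te = 45.25 kN


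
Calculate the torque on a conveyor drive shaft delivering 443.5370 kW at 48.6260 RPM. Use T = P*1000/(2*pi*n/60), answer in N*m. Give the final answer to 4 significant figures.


omega = 2*pi*48.6260/60 = 5.0921 rad/s
T = 443.5370*1000 / 5.0921
T = 87100 N*m


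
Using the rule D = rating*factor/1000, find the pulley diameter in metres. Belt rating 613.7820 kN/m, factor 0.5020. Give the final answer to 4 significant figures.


D = 613.7820 * 0.5020 / 1000
D = 0.3081 m


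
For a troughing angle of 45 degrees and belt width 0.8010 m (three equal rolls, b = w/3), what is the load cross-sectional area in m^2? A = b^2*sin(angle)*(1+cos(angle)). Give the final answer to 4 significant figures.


b = 0.8010/3 = 0.267 m
A = 0.267^2 * sin(45 deg) * (1 + cos(45 deg))
A = 0.08605 m^2


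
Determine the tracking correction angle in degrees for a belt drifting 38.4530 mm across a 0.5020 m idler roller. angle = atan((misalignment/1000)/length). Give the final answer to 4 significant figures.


misalign_m = 38.4530 / 1000 = 0.038453 m
angle = atan(0.038453 / 0.5020)
angle = 4.380 deg


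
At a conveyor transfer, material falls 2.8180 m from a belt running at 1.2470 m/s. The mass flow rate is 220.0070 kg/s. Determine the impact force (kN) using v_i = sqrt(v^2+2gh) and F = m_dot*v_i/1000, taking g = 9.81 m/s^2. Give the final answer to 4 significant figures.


v_i = sqrt(1.2470^2 + 2*9.81*2.8180) = 7.53951 m/s
F = 220.0070 * 7.53951 / 1000
F = 1.659 kN


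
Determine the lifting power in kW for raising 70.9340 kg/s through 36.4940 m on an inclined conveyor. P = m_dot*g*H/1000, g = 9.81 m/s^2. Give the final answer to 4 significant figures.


P = 70.9340 * 9.81 * 36.4940 / 1000
P = 25.39 kW


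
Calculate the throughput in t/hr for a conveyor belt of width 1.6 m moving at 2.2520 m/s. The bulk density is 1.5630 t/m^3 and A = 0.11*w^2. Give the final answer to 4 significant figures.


A = 0.11 * 1.6^2 = 0.2816 m^2
C = 0.2816 * 2.2520 * 1.5630 * 3600
C = 3568 t/hr


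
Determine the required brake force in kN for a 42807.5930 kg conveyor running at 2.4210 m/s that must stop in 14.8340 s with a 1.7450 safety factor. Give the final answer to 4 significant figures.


F = 42807.5930 * 2.4210 / 14.8340 * 1.7450 / 1000
F = 12.19 kN


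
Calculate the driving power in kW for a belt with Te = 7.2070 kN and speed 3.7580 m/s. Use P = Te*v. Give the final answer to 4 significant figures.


P = Te * v = 7.2070 * 3.7580
P = 27.08 kW


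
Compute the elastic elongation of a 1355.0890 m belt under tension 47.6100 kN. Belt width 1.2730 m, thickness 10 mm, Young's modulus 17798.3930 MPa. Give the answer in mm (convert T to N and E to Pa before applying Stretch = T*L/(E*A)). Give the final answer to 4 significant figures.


A = 1.2730 * 0.01 = 0.01273 m^2
Stretch = 47.6100*1000 * 1355.0890 / (17798.3930e6 * 0.01273) * 1000
Stretch = 284.7 mm


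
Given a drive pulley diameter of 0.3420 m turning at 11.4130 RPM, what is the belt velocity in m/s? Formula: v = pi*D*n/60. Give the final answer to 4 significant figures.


v = pi * 0.3420 * 11.4130 / 60
v = 0.2044 m/s


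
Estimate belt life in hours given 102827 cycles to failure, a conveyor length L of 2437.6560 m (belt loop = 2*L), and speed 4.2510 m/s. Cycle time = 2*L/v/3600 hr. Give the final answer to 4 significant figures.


cycle_time = 2 * 2437.6560 / 4.2510 / 3600 = 0.318573 hr
life = 102827 * 0.318573 = 32760 hours


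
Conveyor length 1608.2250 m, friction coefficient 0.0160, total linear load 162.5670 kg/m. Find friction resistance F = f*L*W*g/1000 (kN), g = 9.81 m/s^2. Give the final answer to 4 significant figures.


F = 0.0160 * 1608.2250 * 162.5670 * 9.81 / 1000
F = 41.04 kN


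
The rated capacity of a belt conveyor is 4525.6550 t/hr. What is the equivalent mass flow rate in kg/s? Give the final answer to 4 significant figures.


m_dot = 4525.6550 * 1000 / 3600
m_dot = 1257 kg/s


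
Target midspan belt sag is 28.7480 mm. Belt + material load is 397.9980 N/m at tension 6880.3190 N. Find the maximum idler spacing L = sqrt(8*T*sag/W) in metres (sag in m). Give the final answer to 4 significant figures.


sag = 28.7480/1000 = 0.028748 m
L = sqrt(8 * 6880.3190 * 0.028748 / 397.9980)
L = 1.994 m


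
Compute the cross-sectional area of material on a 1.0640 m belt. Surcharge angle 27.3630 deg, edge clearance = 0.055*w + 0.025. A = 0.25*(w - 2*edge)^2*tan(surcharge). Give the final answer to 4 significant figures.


edge = 0.055*1.0640 + 0.025 = 0.08352 m
ew = 1.0640 - 2*0.08352 = 0.89696 m
A = 0.25 * 0.89696^2 * tan(27.3630 deg)
A = 0.1041 m^2
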